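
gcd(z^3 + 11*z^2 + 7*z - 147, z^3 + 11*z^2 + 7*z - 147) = z^3 + 11*z^2 + 7*z - 147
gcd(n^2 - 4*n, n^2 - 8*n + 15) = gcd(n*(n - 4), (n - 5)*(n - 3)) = 1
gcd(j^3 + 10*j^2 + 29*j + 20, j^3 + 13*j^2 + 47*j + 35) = j^2 + 6*j + 5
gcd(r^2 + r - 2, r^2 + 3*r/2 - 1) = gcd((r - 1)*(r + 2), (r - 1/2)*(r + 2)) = r + 2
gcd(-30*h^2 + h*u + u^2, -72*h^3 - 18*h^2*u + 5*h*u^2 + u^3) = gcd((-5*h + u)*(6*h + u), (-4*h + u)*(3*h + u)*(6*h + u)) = 6*h + u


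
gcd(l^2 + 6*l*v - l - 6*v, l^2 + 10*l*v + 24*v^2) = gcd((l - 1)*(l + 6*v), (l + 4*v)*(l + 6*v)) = l + 6*v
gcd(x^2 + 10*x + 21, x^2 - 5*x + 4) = 1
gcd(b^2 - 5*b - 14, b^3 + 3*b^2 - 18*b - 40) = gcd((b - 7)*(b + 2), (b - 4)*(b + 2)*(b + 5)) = b + 2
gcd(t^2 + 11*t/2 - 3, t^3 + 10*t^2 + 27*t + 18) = t + 6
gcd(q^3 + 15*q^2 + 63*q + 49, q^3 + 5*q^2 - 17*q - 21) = q^2 + 8*q + 7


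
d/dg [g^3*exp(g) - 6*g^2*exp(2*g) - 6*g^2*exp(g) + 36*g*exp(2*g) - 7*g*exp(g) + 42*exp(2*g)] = (g^3 - 12*g^2*exp(g) - 3*g^2 + 60*g*exp(g) - 19*g + 120*exp(g) - 7)*exp(g)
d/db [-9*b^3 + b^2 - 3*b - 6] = -27*b^2 + 2*b - 3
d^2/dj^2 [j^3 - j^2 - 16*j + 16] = 6*j - 2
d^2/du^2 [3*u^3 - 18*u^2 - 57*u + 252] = 18*u - 36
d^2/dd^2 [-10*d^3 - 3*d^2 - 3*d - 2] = -60*d - 6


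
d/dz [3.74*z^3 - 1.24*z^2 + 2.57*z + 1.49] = 11.22*z^2 - 2.48*z + 2.57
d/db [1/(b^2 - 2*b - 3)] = 2*(1 - b)/(-b^2 + 2*b + 3)^2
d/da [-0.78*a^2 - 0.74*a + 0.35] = -1.56*a - 0.74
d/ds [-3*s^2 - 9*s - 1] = -6*s - 9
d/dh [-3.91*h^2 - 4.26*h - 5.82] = -7.82*h - 4.26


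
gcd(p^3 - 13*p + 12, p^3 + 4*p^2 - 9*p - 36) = p^2 + p - 12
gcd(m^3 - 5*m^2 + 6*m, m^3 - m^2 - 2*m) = m^2 - 2*m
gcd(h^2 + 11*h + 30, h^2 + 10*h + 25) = h + 5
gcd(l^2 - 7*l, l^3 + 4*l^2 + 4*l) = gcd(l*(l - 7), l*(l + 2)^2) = l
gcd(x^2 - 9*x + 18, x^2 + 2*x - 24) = 1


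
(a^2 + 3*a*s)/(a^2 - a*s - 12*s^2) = a/(a - 4*s)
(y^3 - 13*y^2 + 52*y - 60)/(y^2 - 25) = (y^2 - 8*y + 12)/(y + 5)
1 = 1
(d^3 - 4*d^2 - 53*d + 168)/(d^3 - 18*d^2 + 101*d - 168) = (d + 7)/(d - 7)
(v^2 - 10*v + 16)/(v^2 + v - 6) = (v - 8)/(v + 3)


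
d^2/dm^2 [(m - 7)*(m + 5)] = 2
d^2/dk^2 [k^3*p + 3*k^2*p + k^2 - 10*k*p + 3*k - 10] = 6*k*p + 6*p + 2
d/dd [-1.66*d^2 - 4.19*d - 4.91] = -3.32*d - 4.19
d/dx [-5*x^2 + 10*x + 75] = 10 - 10*x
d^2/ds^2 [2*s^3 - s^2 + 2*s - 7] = 12*s - 2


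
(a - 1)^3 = a^3 - 3*a^2 + 3*a - 1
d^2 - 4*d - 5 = (d - 5)*(d + 1)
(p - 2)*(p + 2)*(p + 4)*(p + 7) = p^4 + 11*p^3 + 24*p^2 - 44*p - 112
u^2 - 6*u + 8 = (u - 4)*(u - 2)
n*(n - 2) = n^2 - 2*n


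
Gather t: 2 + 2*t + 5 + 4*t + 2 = 6*t + 9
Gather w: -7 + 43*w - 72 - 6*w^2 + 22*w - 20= -6*w^2 + 65*w - 99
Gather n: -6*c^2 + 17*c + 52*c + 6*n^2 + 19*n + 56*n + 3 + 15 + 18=-6*c^2 + 69*c + 6*n^2 + 75*n + 36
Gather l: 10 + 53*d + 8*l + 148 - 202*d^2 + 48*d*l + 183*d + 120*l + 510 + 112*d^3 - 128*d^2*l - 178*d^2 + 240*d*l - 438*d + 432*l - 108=112*d^3 - 380*d^2 - 202*d + l*(-128*d^2 + 288*d + 560) + 560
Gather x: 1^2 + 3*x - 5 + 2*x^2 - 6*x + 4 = 2*x^2 - 3*x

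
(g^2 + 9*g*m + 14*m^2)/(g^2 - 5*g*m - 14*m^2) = (g + 7*m)/(g - 7*m)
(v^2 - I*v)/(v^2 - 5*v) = (v - I)/(v - 5)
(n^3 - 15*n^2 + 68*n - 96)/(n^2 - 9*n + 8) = (n^2 - 7*n + 12)/(n - 1)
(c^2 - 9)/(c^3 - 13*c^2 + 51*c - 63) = (c + 3)/(c^2 - 10*c + 21)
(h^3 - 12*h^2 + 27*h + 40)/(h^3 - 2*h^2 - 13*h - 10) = (h - 8)/(h + 2)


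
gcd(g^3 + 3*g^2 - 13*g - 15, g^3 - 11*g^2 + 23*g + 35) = g + 1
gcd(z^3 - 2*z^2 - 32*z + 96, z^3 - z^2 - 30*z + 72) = z^2 + 2*z - 24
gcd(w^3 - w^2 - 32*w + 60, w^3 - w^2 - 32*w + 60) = w^3 - w^2 - 32*w + 60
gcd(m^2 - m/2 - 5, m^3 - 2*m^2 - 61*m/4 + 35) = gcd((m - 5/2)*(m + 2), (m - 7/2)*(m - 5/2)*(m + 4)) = m - 5/2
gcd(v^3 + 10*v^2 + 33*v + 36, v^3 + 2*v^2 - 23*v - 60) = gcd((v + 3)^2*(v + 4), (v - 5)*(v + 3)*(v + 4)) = v^2 + 7*v + 12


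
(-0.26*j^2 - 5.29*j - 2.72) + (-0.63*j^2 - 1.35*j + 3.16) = -0.89*j^2 - 6.64*j + 0.44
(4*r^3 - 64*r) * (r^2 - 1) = 4*r^5 - 68*r^3 + 64*r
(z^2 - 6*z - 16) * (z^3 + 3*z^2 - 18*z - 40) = z^5 - 3*z^4 - 52*z^3 + 20*z^2 + 528*z + 640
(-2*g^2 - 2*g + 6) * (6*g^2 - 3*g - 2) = -12*g^4 - 6*g^3 + 46*g^2 - 14*g - 12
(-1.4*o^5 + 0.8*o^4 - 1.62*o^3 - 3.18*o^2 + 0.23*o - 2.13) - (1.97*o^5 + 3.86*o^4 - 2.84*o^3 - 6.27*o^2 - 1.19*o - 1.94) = -3.37*o^5 - 3.06*o^4 + 1.22*o^3 + 3.09*o^2 + 1.42*o - 0.19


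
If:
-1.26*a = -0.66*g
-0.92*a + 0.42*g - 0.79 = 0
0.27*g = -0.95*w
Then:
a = -6.68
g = -12.76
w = 3.63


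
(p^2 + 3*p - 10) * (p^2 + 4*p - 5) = p^4 + 7*p^3 - 3*p^2 - 55*p + 50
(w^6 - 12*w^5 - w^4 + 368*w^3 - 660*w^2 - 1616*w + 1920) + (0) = w^6 - 12*w^5 - w^4 + 368*w^3 - 660*w^2 - 1616*w + 1920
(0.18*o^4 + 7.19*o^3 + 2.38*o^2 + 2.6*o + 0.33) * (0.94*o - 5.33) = 0.1692*o^5 + 5.7992*o^4 - 36.0855*o^3 - 10.2414*o^2 - 13.5478*o - 1.7589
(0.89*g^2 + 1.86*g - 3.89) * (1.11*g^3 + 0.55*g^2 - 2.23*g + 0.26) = 0.9879*g^5 + 2.5541*g^4 - 5.2796*g^3 - 6.0559*g^2 + 9.1583*g - 1.0114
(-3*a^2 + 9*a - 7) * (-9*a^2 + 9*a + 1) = 27*a^4 - 108*a^3 + 141*a^2 - 54*a - 7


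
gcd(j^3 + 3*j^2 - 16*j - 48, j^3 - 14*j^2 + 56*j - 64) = j - 4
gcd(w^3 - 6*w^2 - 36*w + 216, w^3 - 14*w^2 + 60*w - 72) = w^2 - 12*w + 36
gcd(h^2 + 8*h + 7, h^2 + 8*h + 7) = h^2 + 8*h + 7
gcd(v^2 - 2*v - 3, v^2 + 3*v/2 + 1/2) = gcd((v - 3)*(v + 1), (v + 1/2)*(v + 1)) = v + 1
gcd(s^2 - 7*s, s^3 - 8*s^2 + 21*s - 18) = 1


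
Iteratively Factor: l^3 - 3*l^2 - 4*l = (l - 4)*(l^2 + l) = (l - 4)*(l + 1)*(l)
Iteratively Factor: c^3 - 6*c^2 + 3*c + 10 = (c - 5)*(c^2 - c - 2) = (c - 5)*(c - 2)*(c + 1)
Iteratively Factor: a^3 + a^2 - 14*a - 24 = (a + 3)*(a^2 - 2*a - 8) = (a - 4)*(a + 3)*(a + 2)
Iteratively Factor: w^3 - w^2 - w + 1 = (w - 1)*(w^2 - 1) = (w - 1)^2*(w + 1)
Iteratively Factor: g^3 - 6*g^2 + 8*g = (g - 2)*(g^2 - 4*g) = (g - 4)*(g - 2)*(g)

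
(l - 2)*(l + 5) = l^2 + 3*l - 10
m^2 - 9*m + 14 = (m - 7)*(m - 2)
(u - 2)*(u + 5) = u^2 + 3*u - 10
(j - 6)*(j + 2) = j^2 - 4*j - 12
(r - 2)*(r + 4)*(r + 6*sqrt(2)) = r^3 + 2*r^2 + 6*sqrt(2)*r^2 - 8*r + 12*sqrt(2)*r - 48*sqrt(2)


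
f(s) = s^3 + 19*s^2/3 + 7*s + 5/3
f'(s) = 3*s^2 + 38*s/3 + 7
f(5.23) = 354.57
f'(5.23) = 155.31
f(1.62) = 33.88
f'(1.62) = 35.39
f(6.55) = 600.24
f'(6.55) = 218.67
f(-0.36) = -0.08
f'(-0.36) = 2.83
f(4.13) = 209.05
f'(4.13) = 110.48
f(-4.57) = 6.50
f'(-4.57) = 11.77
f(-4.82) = 3.09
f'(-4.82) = 15.64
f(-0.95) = -0.12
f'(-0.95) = -2.33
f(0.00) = 1.67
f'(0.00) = 7.00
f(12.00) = 2725.67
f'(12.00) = 591.00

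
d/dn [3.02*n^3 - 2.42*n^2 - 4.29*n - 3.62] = 9.06*n^2 - 4.84*n - 4.29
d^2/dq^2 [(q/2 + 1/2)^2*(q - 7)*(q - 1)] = 3*q^2 - 9*q - 4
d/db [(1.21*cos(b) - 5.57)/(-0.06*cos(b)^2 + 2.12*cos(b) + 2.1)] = (-0.0726*cos(b)^2 + 0.6684*cos(b) - 14.3494)*sin(b)/(0.0036*cos(b)^4 - 0.2544*cos(b)^3 + 4.2424*cos(b)^2 + 8.904*cos(b) + 4.41)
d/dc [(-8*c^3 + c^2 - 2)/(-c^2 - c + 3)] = (2*c*(12*c - 1)*(c^2 + c - 3) - (2*c + 1)*(8*c^3 - c^2 + 2))/(c^2 + c - 3)^2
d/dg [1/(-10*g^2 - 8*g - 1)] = 4*(5*g + 2)/(10*g^2 + 8*g + 1)^2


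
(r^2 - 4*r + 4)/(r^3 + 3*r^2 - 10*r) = (r - 2)/(r*(r + 5))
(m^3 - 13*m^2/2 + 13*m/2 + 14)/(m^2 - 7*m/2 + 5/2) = (2*m^3 - 13*m^2 + 13*m + 28)/(2*m^2 - 7*m + 5)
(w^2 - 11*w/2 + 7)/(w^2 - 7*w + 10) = (w - 7/2)/(w - 5)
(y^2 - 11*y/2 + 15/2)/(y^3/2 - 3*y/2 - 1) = (-2*y^2 + 11*y - 15)/(-y^3 + 3*y + 2)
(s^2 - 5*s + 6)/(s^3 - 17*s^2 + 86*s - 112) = (s - 3)/(s^2 - 15*s + 56)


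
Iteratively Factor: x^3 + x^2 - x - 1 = (x + 1)*(x^2 - 1) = (x + 1)^2*(x - 1)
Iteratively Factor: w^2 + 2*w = (w)*(w + 2)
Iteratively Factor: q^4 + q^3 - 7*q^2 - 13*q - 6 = (q + 2)*(q^3 - q^2 - 5*q - 3) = (q + 1)*(q + 2)*(q^2 - 2*q - 3) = (q + 1)^2*(q + 2)*(q - 3)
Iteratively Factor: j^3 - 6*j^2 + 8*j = (j)*(j^2 - 6*j + 8) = j*(j - 4)*(j - 2)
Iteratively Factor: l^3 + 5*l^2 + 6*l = (l + 3)*(l^2 + 2*l) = (l + 2)*(l + 3)*(l)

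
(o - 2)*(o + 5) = o^2 + 3*o - 10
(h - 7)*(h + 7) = h^2 - 49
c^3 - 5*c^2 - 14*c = c*(c - 7)*(c + 2)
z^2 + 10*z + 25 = (z + 5)^2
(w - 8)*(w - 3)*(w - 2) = w^3 - 13*w^2 + 46*w - 48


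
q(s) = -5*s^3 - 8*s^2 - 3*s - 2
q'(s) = -15*s^2 - 16*s - 3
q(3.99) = -458.94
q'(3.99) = -305.64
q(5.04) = -860.45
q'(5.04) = -464.66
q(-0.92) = -2.12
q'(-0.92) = -0.98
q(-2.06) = 13.94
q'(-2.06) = -33.69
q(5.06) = -869.78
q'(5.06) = -468.01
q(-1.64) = 3.46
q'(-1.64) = -17.10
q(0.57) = -7.24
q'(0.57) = -16.99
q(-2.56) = 37.14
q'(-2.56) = -60.34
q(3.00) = -218.00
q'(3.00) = -186.00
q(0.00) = -2.00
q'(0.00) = -3.00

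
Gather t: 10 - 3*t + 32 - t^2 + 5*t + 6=-t^2 + 2*t + 48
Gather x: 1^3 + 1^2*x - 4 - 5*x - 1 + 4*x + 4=0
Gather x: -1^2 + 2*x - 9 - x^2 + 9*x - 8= -x^2 + 11*x - 18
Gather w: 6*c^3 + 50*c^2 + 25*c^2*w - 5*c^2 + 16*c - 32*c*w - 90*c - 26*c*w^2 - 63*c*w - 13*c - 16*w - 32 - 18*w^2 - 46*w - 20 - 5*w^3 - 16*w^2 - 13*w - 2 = 6*c^3 + 45*c^2 - 87*c - 5*w^3 + w^2*(-26*c - 34) + w*(25*c^2 - 95*c - 75) - 54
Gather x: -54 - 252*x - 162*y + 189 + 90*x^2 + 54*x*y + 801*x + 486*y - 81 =90*x^2 + x*(54*y + 549) + 324*y + 54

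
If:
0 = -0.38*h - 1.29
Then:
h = -3.39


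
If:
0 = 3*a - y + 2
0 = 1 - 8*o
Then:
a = y/3 - 2/3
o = 1/8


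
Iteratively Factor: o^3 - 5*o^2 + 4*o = (o)*(o^2 - 5*o + 4) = o*(o - 1)*(o - 4)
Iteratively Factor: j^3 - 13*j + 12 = (j + 4)*(j^2 - 4*j + 3) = (j - 1)*(j + 4)*(j - 3)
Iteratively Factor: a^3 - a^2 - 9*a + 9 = (a + 3)*(a^2 - 4*a + 3) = (a - 1)*(a + 3)*(a - 3)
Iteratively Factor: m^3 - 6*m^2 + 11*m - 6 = (m - 1)*(m^2 - 5*m + 6) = (m - 2)*(m - 1)*(m - 3)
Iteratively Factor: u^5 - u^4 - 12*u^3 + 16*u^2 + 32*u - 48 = (u + 3)*(u^4 - 4*u^3 + 16*u - 16) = (u - 2)*(u + 3)*(u^3 - 2*u^2 - 4*u + 8) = (u - 2)^2*(u + 3)*(u^2 - 4) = (u - 2)^2*(u + 2)*(u + 3)*(u - 2)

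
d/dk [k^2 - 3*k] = 2*k - 3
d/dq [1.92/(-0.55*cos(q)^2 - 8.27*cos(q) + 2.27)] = -(2.112*cos(q) + 15.8784)*sin(q)/(0.55*cos(q)^2 + 8.27*cos(q) - 2.27)^2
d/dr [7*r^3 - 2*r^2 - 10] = r*(21*r - 4)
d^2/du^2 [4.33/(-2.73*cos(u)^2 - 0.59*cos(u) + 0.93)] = (129.084228*(1 - cos(u)^2)^2 + 20.922993*cos(u)^3 + 110.023135*cos(u)^2 - 39.470115*cos(u) - 154.085648)/(2.73*cos(u)^2 + 0.59*cos(u) - 0.93)^3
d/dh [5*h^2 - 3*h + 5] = 10*h - 3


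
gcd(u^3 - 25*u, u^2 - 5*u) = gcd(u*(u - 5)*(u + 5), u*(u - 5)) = u^2 - 5*u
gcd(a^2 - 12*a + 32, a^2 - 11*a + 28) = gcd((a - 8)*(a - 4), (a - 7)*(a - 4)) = a - 4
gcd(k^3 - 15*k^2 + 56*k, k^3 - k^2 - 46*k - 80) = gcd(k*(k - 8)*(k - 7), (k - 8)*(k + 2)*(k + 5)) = k - 8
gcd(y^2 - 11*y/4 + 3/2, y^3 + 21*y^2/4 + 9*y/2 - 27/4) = y - 3/4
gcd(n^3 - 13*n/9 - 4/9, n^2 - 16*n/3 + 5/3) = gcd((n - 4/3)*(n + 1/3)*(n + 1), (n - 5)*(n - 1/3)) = 1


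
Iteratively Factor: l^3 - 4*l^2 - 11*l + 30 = (l - 5)*(l^2 + l - 6) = (l - 5)*(l - 2)*(l + 3)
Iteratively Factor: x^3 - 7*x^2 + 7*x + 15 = (x - 3)*(x^2 - 4*x - 5) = (x - 3)*(x + 1)*(x - 5)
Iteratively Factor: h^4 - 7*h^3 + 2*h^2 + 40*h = (h)*(h^3 - 7*h^2 + 2*h + 40) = h*(h + 2)*(h^2 - 9*h + 20) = h*(h - 5)*(h + 2)*(h - 4)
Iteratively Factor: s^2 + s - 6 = (s - 2)*(s + 3)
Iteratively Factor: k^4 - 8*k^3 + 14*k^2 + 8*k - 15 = (k - 3)*(k^3 - 5*k^2 - k + 5) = (k - 3)*(k - 1)*(k^2 - 4*k - 5) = (k - 3)*(k - 1)*(k + 1)*(k - 5)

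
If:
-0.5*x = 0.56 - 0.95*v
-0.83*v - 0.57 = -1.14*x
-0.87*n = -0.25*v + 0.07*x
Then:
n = 0.28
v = 1.38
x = 1.51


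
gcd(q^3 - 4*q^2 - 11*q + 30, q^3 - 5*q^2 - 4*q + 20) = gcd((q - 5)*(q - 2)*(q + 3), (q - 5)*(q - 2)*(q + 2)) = q^2 - 7*q + 10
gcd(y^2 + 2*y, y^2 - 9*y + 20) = 1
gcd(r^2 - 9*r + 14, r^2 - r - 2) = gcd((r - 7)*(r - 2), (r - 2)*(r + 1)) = r - 2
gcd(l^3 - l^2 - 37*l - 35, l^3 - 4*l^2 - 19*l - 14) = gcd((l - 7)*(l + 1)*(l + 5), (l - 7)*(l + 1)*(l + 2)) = l^2 - 6*l - 7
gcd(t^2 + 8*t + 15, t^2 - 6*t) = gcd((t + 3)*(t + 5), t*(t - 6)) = 1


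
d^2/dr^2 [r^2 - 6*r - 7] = 2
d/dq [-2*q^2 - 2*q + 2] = -4*q - 2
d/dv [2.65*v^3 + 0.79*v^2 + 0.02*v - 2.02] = 7.95*v^2 + 1.58*v + 0.02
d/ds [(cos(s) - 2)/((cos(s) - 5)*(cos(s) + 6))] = (cos(s)^2 - 4*cos(s) + 28)*sin(s)/((cos(s) - 5)^2*(cos(s) + 6)^2)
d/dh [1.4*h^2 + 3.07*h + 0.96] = 2.8*h + 3.07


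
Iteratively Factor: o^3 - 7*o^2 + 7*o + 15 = (o + 1)*(o^2 - 8*o + 15) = (o - 3)*(o + 1)*(o - 5)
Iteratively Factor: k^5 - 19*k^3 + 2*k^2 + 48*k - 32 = (k + 4)*(k^4 - 4*k^3 - 3*k^2 + 14*k - 8) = (k - 4)*(k + 4)*(k^3 - 3*k + 2) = (k - 4)*(k - 1)*(k + 4)*(k^2 + k - 2) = (k - 4)*(k - 1)^2*(k + 4)*(k + 2)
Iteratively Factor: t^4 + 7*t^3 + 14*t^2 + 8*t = (t + 2)*(t^3 + 5*t^2 + 4*t) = (t + 1)*(t + 2)*(t^2 + 4*t) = (t + 1)*(t + 2)*(t + 4)*(t)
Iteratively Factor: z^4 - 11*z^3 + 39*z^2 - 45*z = (z - 5)*(z^3 - 6*z^2 + 9*z) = (z - 5)*(z - 3)*(z^2 - 3*z) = (z - 5)*(z - 3)^2*(z)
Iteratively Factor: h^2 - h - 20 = (h - 5)*(h + 4)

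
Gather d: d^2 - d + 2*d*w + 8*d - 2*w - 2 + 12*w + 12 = d^2 + d*(2*w + 7) + 10*w + 10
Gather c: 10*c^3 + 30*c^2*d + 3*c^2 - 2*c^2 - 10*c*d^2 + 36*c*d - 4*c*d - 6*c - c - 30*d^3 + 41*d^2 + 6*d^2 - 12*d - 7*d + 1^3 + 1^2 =10*c^3 + c^2*(30*d + 1) + c*(-10*d^2 + 32*d - 7) - 30*d^3 + 47*d^2 - 19*d + 2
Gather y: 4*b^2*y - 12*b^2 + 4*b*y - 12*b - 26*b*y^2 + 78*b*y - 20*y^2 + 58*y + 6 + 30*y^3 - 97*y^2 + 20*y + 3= -12*b^2 - 12*b + 30*y^3 + y^2*(-26*b - 117) + y*(4*b^2 + 82*b + 78) + 9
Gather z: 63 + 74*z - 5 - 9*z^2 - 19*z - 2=-9*z^2 + 55*z + 56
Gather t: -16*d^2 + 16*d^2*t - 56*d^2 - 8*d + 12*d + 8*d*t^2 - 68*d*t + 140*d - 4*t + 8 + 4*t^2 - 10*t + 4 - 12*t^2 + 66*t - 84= -72*d^2 + 144*d + t^2*(8*d - 8) + t*(16*d^2 - 68*d + 52) - 72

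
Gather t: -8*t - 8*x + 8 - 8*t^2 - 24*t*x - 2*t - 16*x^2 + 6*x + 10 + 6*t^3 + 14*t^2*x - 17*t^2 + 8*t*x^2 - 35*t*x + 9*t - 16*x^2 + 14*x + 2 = 6*t^3 + t^2*(14*x - 25) + t*(8*x^2 - 59*x - 1) - 32*x^2 + 12*x + 20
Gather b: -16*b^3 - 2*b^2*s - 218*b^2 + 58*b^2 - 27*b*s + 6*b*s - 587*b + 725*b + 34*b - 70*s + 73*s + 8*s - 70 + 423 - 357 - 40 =-16*b^3 + b^2*(-2*s - 160) + b*(172 - 21*s) + 11*s - 44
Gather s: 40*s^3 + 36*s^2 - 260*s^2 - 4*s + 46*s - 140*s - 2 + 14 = 40*s^3 - 224*s^2 - 98*s + 12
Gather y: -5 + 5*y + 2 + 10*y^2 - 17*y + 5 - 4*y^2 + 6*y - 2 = 6*y^2 - 6*y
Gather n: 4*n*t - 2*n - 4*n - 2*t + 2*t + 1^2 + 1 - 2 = n*(4*t - 6)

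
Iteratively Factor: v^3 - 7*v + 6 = (v + 3)*(v^2 - 3*v + 2) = (v - 1)*(v + 3)*(v - 2)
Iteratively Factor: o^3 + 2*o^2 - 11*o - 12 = (o + 4)*(o^2 - 2*o - 3) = (o - 3)*(o + 4)*(o + 1)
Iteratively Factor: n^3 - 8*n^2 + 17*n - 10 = (n - 1)*(n^2 - 7*n + 10) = (n - 5)*(n - 1)*(n - 2)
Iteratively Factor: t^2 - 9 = (t - 3)*(t + 3)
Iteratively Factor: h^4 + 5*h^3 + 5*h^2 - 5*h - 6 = (h + 3)*(h^3 + 2*h^2 - h - 2) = (h + 1)*(h + 3)*(h^2 + h - 2) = (h - 1)*(h + 1)*(h + 3)*(h + 2)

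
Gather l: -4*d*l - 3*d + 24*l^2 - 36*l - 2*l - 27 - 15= -3*d + 24*l^2 + l*(-4*d - 38) - 42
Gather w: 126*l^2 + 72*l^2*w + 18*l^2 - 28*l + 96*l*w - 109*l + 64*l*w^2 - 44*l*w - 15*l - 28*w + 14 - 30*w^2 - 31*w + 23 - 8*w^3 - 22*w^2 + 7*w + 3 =144*l^2 - 152*l - 8*w^3 + w^2*(64*l - 52) + w*(72*l^2 + 52*l - 52) + 40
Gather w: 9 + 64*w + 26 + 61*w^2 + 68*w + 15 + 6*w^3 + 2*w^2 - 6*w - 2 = 6*w^3 + 63*w^2 + 126*w + 48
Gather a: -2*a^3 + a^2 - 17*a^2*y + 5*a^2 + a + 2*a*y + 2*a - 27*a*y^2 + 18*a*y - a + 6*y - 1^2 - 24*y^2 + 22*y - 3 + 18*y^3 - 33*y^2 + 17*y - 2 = -2*a^3 + a^2*(6 - 17*y) + a*(-27*y^2 + 20*y + 2) + 18*y^3 - 57*y^2 + 45*y - 6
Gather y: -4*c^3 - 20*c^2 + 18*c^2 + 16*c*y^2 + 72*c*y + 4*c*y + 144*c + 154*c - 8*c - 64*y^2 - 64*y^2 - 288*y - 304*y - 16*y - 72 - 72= -4*c^3 - 2*c^2 + 290*c + y^2*(16*c - 128) + y*(76*c - 608) - 144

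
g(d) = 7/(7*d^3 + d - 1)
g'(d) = 7*(-21*d^2 - 1)/(7*d^3 + d - 1)^2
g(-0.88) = -1.05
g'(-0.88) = -2.73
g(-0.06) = -6.59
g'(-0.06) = -6.68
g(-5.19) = -0.01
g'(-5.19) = -0.00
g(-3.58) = -0.02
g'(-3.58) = -0.02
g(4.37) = 0.01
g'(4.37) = -0.01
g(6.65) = 0.00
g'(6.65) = -0.00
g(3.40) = 0.03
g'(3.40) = -0.02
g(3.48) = 0.02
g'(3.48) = -0.02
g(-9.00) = 0.00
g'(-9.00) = 0.00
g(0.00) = -7.00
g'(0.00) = -7.00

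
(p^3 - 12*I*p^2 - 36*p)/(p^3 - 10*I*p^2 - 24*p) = (p - 6*I)/(p - 4*I)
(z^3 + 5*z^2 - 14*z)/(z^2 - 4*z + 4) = z*(z + 7)/(z - 2)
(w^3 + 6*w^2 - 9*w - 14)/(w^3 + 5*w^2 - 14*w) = (w + 1)/w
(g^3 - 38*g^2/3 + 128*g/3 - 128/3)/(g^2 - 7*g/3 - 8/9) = 3*(g^2 - 10*g + 16)/(3*g + 1)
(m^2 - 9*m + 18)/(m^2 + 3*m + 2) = (m^2 - 9*m + 18)/(m^2 + 3*m + 2)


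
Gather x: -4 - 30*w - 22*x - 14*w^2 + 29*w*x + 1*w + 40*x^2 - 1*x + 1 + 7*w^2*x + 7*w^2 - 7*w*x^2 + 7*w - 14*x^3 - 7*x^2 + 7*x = -7*w^2 - 22*w - 14*x^3 + x^2*(33 - 7*w) + x*(7*w^2 + 29*w - 16) - 3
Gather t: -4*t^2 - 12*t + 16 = -4*t^2 - 12*t + 16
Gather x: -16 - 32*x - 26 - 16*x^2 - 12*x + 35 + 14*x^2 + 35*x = -2*x^2 - 9*x - 7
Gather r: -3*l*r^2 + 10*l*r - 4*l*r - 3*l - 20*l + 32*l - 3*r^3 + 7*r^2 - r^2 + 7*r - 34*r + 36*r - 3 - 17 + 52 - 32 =9*l - 3*r^3 + r^2*(6 - 3*l) + r*(6*l + 9)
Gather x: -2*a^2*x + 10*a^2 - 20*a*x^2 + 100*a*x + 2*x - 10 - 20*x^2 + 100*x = 10*a^2 + x^2*(-20*a - 20) + x*(-2*a^2 + 100*a + 102) - 10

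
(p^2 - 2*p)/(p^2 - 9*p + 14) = p/(p - 7)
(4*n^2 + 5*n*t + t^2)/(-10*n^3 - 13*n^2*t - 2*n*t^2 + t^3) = (4*n + t)/(-10*n^2 - 3*n*t + t^2)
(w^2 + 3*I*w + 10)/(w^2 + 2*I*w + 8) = (w + 5*I)/(w + 4*I)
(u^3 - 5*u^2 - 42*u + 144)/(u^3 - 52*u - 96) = (u - 3)/(u + 2)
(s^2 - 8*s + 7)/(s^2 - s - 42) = (s - 1)/(s + 6)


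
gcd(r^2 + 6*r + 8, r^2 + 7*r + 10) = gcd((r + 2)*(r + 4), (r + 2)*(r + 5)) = r + 2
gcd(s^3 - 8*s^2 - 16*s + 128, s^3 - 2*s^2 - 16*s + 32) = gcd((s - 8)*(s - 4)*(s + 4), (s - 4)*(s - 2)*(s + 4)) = s^2 - 16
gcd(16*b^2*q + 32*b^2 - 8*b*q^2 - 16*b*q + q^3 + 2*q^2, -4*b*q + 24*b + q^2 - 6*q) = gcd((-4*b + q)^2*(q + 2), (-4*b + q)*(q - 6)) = -4*b + q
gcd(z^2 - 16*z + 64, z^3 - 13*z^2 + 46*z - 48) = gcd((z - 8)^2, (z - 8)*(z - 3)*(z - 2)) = z - 8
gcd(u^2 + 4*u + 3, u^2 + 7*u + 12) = u + 3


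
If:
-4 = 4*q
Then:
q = -1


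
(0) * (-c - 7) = 0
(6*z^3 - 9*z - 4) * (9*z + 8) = 54*z^4 + 48*z^3 - 81*z^2 - 108*z - 32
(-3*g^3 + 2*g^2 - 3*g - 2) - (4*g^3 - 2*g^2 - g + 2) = -7*g^3 + 4*g^2 - 2*g - 4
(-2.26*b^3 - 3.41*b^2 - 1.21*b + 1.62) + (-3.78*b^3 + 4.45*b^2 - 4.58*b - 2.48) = -6.04*b^3 + 1.04*b^2 - 5.79*b - 0.86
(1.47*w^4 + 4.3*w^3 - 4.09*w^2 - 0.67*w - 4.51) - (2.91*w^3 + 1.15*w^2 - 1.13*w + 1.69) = 1.47*w^4 + 1.39*w^3 - 5.24*w^2 + 0.46*w - 6.2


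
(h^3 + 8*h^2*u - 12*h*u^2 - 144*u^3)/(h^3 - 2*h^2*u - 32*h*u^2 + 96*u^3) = (-h - 6*u)/(-h + 4*u)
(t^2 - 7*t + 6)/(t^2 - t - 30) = (t - 1)/(t + 5)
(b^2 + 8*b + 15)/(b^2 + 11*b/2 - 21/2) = 2*(b^2 + 8*b + 15)/(2*b^2 + 11*b - 21)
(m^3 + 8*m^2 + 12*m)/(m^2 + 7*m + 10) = m*(m + 6)/(m + 5)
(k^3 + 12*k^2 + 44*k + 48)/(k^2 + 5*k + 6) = (k^2 + 10*k + 24)/(k + 3)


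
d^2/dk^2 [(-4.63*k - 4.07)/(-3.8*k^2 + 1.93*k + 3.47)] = ((-105.564*k - 13.0602)*(-3.8*k^2 + 1.93*k + 3.47) - (4.63*k + 4.07)*(7.6*k - 1.93)*(15.2*k - 3.86))/(-3.8*k^2 + 1.93*k + 3.47)^3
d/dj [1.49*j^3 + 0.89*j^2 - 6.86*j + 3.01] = 4.47*j^2 + 1.78*j - 6.86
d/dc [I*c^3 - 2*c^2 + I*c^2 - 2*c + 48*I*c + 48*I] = 3*I*c^2 + 2*c*(-2 + I) - 2 + 48*I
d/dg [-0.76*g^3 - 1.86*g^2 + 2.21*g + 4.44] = -2.28*g^2 - 3.72*g + 2.21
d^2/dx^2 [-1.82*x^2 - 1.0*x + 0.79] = -3.64000000000000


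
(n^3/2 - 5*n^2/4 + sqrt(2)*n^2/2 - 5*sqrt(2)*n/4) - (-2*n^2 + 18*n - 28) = n^3/2 + sqrt(2)*n^2/2 + 3*n^2/4 - 18*n - 5*sqrt(2)*n/4 + 28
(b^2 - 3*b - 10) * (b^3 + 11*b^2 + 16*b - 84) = b^5 + 8*b^4 - 27*b^3 - 242*b^2 + 92*b + 840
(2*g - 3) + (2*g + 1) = 4*g - 2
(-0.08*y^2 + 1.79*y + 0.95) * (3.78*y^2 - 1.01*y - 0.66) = -0.3024*y^4 + 6.847*y^3 + 1.8359*y^2 - 2.1409*y - 0.627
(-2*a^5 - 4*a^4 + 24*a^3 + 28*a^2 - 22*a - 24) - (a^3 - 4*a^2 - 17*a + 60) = -2*a^5 - 4*a^4 + 23*a^3 + 32*a^2 - 5*a - 84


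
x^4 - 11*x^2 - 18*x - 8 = (x - 4)*(x + 1)^2*(x + 2)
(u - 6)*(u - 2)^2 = u^3 - 10*u^2 + 28*u - 24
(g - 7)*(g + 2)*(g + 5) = g^3 - 39*g - 70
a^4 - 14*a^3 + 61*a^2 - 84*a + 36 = (a - 6)^2*(a - 1)^2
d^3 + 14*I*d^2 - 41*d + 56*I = (d - I)*(d + 7*I)*(d + 8*I)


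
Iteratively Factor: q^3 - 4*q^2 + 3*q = (q - 1)*(q^2 - 3*q) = (q - 3)*(q - 1)*(q)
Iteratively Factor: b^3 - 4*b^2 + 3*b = (b - 3)*(b^2 - b) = b*(b - 3)*(b - 1)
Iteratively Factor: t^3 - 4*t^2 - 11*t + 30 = (t + 3)*(t^2 - 7*t + 10) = (t - 5)*(t + 3)*(t - 2)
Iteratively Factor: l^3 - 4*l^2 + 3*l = (l - 1)*(l^2 - 3*l) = l*(l - 1)*(l - 3)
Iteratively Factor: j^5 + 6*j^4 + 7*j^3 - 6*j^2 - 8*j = (j + 2)*(j^4 + 4*j^3 - j^2 - 4*j) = (j - 1)*(j + 2)*(j^3 + 5*j^2 + 4*j) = j*(j - 1)*(j + 2)*(j^2 + 5*j + 4) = j*(j - 1)*(j + 2)*(j + 4)*(j + 1)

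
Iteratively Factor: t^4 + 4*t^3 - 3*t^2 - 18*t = (t + 3)*(t^3 + t^2 - 6*t) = (t + 3)^2*(t^2 - 2*t) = t*(t + 3)^2*(t - 2)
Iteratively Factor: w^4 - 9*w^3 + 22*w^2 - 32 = (w - 2)*(w^3 - 7*w^2 + 8*w + 16) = (w - 2)*(w + 1)*(w^2 - 8*w + 16) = (w - 4)*(w - 2)*(w + 1)*(w - 4)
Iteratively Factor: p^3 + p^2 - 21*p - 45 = (p + 3)*(p^2 - 2*p - 15) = (p + 3)^2*(p - 5)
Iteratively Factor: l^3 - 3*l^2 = (l)*(l^2 - 3*l) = l*(l - 3)*(l)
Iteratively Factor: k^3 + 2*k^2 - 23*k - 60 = (k + 4)*(k^2 - 2*k - 15) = (k - 5)*(k + 4)*(k + 3)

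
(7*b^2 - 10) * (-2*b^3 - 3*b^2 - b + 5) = -14*b^5 - 21*b^4 + 13*b^3 + 65*b^2 + 10*b - 50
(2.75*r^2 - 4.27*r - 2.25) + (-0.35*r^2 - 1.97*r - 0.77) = 2.4*r^2 - 6.24*r - 3.02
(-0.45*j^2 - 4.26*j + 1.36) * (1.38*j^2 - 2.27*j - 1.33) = -0.621*j^4 - 4.8573*j^3 + 12.1455*j^2 + 2.5786*j - 1.8088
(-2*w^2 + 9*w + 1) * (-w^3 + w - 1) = 2*w^5 - 9*w^4 - 3*w^3 + 11*w^2 - 8*w - 1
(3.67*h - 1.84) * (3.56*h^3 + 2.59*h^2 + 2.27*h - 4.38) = 13.0652*h^4 + 2.9549*h^3 + 3.5653*h^2 - 20.2514*h + 8.0592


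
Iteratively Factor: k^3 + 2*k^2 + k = (k + 1)*(k^2 + k) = (k + 1)^2*(k)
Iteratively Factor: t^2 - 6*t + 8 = (t - 4)*(t - 2)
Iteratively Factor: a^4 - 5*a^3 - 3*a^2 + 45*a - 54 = (a - 2)*(a^3 - 3*a^2 - 9*a + 27) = (a - 3)*(a - 2)*(a^2 - 9) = (a - 3)*(a - 2)*(a + 3)*(a - 3)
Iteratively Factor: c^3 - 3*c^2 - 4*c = (c + 1)*(c^2 - 4*c) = (c - 4)*(c + 1)*(c)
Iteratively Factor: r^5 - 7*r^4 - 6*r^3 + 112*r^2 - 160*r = (r - 4)*(r^4 - 3*r^3 - 18*r^2 + 40*r) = (r - 4)*(r + 4)*(r^3 - 7*r^2 + 10*r) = (r - 4)*(r - 2)*(r + 4)*(r^2 - 5*r) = r*(r - 4)*(r - 2)*(r + 4)*(r - 5)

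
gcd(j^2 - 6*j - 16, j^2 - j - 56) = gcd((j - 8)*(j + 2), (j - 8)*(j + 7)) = j - 8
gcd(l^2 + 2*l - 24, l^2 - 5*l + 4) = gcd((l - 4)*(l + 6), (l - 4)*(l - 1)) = l - 4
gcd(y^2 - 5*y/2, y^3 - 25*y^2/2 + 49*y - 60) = y - 5/2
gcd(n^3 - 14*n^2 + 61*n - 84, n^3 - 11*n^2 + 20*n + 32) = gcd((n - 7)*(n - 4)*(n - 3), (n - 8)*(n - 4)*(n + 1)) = n - 4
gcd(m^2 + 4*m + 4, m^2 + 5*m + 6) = m + 2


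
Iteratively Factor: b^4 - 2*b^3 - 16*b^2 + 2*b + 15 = (b + 3)*(b^3 - 5*b^2 - b + 5) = (b - 5)*(b + 3)*(b^2 - 1) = (b - 5)*(b + 1)*(b + 3)*(b - 1)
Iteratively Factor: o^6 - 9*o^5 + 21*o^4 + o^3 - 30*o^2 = (o - 3)*(o^5 - 6*o^4 + 3*o^3 + 10*o^2) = o*(o - 3)*(o^4 - 6*o^3 + 3*o^2 + 10*o) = o*(o - 3)*(o + 1)*(o^3 - 7*o^2 + 10*o) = o^2*(o - 3)*(o + 1)*(o^2 - 7*o + 10) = o^2*(o - 3)*(o - 2)*(o + 1)*(o - 5)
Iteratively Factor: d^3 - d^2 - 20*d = (d)*(d^2 - d - 20) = d*(d - 5)*(d + 4)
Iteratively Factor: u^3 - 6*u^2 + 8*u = (u - 2)*(u^2 - 4*u) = (u - 4)*(u - 2)*(u)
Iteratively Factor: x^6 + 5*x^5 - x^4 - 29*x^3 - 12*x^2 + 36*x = (x + 3)*(x^5 + 2*x^4 - 7*x^3 - 8*x^2 + 12*x) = (x + 2)*(x + 3)*(x^4 - 7*x^2 + 6*x) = x*(x + 2)*(x + 3)*(x^3 - 7*x + 6) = x*(x - 2)*(x + 2)*(x + 3)*(x^2 + 2*x - 3) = x*(x - 2)*(x - 1)*(x + 2)*(x + 3)*(x + 3)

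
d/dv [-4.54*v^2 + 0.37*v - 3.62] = 0.37 - 9.08*v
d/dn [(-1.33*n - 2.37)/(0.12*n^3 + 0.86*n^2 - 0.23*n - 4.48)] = (0.3192*n^3 + 1.997*n^2 + 4.0764*n + 5.4133)/(0.0144*n^6 + 0.2064*n^5 + 0.6844*n^4 - 1.4708*n^3 - 7.6527*n^2 + 2.0608*n + 20.0704)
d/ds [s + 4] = 1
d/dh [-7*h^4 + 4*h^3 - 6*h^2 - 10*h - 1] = -28*h^3 + 12*h^2 - 12*h - 10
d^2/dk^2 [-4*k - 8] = 0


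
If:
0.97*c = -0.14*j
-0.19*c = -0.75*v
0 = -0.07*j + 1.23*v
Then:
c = 0.00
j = 0.00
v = 0.00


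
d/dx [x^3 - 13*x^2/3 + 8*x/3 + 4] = 3*x^2 - 26*x/3 + 8/3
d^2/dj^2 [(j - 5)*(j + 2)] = 2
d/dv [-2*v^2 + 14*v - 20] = 14 - 4*v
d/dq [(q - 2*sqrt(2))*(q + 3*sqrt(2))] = 2*q + sqrt(2)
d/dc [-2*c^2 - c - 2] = -4*c - 1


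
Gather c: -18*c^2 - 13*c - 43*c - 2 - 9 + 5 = -18*c^2 - 56*c - 6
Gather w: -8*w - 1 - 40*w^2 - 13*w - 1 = -40*w^2 - 21*w - 2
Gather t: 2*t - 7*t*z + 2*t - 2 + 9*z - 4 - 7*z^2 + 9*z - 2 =t*(4 - 7*z) - 7*z^2 + 18*z - 8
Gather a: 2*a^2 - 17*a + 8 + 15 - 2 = 2*a^2 - 17*a + 21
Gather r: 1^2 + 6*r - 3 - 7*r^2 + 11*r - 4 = -7*r^2 + 17*r - 6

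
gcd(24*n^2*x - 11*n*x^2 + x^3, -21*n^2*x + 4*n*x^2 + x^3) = -3*n*x + x^2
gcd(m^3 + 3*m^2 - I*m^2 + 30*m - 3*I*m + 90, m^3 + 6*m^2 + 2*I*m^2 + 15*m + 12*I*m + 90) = m + 5*I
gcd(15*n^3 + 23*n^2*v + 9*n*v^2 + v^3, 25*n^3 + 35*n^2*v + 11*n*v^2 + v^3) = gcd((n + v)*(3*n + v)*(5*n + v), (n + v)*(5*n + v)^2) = 5*n^2 + 6*n*v + v^2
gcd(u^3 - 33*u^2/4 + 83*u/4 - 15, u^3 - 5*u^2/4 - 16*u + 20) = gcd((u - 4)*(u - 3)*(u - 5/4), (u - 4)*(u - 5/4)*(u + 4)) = u^2 - 21*u/4 + 5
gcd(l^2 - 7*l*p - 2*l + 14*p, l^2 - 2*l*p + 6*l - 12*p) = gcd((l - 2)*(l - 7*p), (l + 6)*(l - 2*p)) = 1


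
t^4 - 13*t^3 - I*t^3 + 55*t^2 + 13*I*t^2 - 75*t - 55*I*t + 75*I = (t - 5)^2*(t - 3)*(t - I)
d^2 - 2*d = d*(d - 2)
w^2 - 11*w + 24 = (w - 8)*(w - 3)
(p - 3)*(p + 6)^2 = p^3 + 9*p^2 - 108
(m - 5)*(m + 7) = m^2 + 2*m - 35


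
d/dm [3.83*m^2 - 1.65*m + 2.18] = 7.66*m - 1.65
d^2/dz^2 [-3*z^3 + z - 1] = -18*z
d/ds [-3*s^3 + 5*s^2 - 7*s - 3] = -9*s^2 + 10*s - 7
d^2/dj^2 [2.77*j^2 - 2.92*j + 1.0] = 5.54000000000000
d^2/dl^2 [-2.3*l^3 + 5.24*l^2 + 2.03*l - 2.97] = 10.48 - 13.8*l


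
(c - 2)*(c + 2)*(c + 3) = c^3 + 3*c^2 - 4*c - 12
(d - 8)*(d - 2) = d^2 - 10*d + 16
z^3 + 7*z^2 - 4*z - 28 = (z - 2)*(z + 2)*(z + 7)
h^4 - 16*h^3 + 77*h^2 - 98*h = h*(h - 7)^2*(h - 2)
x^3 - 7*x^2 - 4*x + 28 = (x - 7)*(x - 2)*(x + 2)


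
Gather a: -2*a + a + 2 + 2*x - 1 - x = -a + x + 1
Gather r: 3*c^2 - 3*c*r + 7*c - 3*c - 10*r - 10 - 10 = 3*c^2 + 4*c + r*(-3*c - 10) - 20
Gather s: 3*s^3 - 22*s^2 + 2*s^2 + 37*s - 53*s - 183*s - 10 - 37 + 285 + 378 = 3*s^3 - 20*s^2 - 199*s + 616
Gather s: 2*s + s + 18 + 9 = 3*s + 27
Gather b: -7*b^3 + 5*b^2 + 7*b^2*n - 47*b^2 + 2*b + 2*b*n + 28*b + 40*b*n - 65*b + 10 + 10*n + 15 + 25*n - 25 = -7*b^3 + b^2*(7*n - 42) + b*(42*n - 35) + 35*n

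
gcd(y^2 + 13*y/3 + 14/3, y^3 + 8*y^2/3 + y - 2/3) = y + 2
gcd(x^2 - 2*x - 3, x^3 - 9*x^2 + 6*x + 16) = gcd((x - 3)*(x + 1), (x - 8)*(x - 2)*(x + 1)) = x + 1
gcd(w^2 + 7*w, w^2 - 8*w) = w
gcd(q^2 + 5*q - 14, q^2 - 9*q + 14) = q - 2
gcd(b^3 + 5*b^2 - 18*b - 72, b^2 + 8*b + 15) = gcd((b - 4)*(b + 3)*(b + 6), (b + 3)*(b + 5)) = b + 3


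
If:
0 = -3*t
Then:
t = 0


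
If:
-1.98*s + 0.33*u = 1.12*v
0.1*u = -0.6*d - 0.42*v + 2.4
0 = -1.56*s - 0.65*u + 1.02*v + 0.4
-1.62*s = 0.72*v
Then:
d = 4.26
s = 0.14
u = -0.23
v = -0.32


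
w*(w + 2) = w^2 + 2*w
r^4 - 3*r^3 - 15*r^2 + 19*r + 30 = (r - 5)*(r - 2)*(r + 1)*(r + 3)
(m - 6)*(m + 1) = m^2 - 5*m - 6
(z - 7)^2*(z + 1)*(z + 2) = z^4 - 11*z^3 + 9*z^2 + 119*z + 98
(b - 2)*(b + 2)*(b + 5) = b^3 + 5*b^2 - 4*b - 20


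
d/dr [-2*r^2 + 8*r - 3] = 8 - 4*r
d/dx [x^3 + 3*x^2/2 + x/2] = 3*x^2 + 3*x + 1/2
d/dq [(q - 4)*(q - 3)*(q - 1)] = 3*q^2 - 16*q + 19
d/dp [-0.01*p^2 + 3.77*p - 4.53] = 3.77 - 0.02*p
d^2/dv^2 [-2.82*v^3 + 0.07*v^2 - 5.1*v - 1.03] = 0.14 - 16.92*v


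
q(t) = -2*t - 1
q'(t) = -2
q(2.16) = -5.32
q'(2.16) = -2.00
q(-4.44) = 7.88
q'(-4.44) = -2.00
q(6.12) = -13.24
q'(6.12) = -2.00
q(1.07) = -3.14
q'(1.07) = -2.00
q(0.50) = -2.00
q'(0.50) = -2.00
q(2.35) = -5.70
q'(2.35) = -2.00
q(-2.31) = 3.62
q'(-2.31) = -2.00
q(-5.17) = 9.34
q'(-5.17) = -2.00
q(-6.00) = 11.00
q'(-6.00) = -2.00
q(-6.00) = 11.00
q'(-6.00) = -2.00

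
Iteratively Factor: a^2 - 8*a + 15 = (a - 5)*(a - 3)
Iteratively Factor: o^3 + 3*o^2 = (o)*(o^2 + 3*o) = o*(o + 3)*(o)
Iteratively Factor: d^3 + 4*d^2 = (d)*(d^2 + 4*d) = d^2*(d + 4)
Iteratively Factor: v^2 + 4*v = (v + 4)*(v)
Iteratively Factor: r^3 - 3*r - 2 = (r + 1)*(r^2 - r - 2) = (r - 2)*(r + 1)*(r + 1)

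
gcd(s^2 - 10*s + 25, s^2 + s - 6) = 1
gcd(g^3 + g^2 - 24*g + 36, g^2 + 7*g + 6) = g + 6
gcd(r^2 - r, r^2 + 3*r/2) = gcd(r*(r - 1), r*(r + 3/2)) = r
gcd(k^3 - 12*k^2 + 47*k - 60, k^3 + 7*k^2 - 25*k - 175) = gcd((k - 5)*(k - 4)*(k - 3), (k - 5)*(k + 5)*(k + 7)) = k - 5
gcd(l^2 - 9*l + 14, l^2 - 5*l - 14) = l - 7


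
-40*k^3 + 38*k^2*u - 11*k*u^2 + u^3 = (-5*k + u)*(-4*k + u)*(-2*k + u)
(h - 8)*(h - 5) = h^2 - 13*h + 40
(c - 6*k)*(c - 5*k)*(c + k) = c^3 - 10*c^2*k + 19*c*k^2 + 30*k^3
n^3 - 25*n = n*(n - 5)*(n + 5)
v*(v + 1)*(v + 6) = v^3 + 7*v^2 + 6*v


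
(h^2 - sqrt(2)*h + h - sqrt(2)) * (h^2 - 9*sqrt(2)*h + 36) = h^4 - 10*sqrt(2)*h^3 + h^3 - 10*sqrt(2)*h^2 + 54*h^2 - 36*sqrt(2)*h + 54*h - 36*sqrt(2)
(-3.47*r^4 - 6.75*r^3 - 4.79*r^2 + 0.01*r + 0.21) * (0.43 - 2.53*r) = 8.7791*r^5 + 15.5854*r^4 + 9.2162*r^3 - 2.085*r^2 - 0.527*r + 0.0903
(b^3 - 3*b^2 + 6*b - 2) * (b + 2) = b^4 - b^3 + 10*b - 4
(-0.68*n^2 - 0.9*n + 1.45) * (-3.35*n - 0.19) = 2.278*n^3 + 3.1442*n^2 - 4.6865*n - 0.2755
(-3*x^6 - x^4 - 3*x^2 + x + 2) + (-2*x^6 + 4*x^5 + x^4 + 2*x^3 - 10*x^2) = -5*x^6 + 4*x^5 + 2*x^3 - 13*x^2 + x + 2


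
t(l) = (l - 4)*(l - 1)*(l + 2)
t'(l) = (l - 4)*(l - 1) + (l - 4)*(l + 2) + (l - 1)*(l + 2) = 3*l^2 - 6*l - 6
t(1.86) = -7.10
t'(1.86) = -6.78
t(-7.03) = -445.51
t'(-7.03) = 184.44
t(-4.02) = -81.33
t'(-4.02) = 66.60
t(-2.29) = -6.00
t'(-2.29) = 23.47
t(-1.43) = 7.52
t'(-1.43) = 8.71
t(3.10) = -9.64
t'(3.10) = 4.23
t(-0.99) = 10.03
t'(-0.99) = 2.88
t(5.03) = 29.18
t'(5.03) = 39.72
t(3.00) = -10.00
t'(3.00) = 3.00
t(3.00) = -10.00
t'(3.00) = 3.00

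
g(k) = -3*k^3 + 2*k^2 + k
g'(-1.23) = -17.54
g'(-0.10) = 0.51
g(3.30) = -82.73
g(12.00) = -4884.00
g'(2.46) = -43.62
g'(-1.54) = -26.50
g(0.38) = 0.50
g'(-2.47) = -63.79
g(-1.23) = 7.38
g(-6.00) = 714.00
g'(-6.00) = -347.00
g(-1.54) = 14.16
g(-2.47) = 54.94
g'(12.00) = -1247.00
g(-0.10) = -0.08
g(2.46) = -30.10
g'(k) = -9*k^2 + 4*k + 1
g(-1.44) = 11.67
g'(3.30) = -83.81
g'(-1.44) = -23.42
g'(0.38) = 1.22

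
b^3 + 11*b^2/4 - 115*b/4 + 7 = (b - 4)*(b - 1/4)*(b + 7)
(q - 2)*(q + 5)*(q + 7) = q^3 + 10*q^2 + 11*q - 70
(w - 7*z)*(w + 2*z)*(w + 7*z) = w^3 + 2*w^2*z - 49*w*z^2 - 98*z^3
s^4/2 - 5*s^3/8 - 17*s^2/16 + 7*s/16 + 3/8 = (s/2 + 1/4)*(s - 2)*(s - 3/4)*(s + 1)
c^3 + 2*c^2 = c^2*(c + 2)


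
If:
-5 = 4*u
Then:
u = -5/4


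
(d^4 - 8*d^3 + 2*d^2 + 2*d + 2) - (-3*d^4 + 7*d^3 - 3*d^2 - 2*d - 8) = 4*d^4 - 15*d^3 + 5*d^2 + 4*d + 10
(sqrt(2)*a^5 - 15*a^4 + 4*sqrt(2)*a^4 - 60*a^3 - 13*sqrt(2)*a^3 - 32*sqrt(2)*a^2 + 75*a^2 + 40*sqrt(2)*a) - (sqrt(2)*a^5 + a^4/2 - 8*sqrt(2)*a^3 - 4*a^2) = -31*a^4/2 + 4*sqrt(2)*a^4 - 60*a^3 - 5*sqrt(2)*a^3 - 32*sqrt(2)*a^2 + 79*a^2 + 40*sqrt(2)*a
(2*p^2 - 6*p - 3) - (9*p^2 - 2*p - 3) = -7*p^2 - 4*p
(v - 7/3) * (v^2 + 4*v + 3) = v^3 + 5*v^2/3 - 19*v/3 - 7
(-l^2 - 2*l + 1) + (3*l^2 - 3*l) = 2*l^2 - 5*l + 1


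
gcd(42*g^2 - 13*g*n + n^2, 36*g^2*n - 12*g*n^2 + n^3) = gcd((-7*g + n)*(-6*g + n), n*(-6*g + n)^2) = 6*g - n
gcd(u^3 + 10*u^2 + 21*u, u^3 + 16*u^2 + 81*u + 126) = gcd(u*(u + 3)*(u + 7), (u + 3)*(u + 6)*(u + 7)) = u^2 + 10*u + 21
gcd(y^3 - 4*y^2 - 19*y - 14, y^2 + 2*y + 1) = y + 1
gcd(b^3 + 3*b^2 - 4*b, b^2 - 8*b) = b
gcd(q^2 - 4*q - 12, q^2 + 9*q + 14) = q + 2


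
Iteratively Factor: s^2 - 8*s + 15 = (s - 5)*(s - 3)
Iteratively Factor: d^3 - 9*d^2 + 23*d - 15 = (d - 3)*(d^2 - 6*d + 5) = (d - 3)*(d - 1)*(d - 5)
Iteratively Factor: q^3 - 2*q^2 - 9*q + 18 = (q + 3)*(q^2 - 5*q + 6) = (q - 3)*(q + 3)*(q - 2)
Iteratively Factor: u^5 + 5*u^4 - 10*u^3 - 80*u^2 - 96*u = (u + 2)*(u^4 + 3*u^3 - 16*u^2 - 48*u) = u*(u + 2)*(u^3 + 3*u^2 - 16*u - 48) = u*(u - 4)*(u + 2)*(u^2 + 7*u + 12) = u*(u - 4)*(u + 2)*(u + 4)*(u + 3)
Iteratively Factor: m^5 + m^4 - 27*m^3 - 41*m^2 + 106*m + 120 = (m - 5)*(m^4 + 6*m^3 + 3*m^2 - 26*m - 24) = (m - 5)*(m - 2)*(m^3 + 8*m^2 + 19*m + 12) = (m - 5)*(m - 2)*(m + 1)*(m^2 + 7*m + 12) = (m - 5)*(m - 2)*(m + 1)*(m + 3)*(m + 4)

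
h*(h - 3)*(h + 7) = h^3 + 4*h^2 - 21*h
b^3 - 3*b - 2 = (b - 2)*(b + 1)^2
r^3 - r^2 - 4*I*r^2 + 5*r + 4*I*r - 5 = (r - 1)*(r - 5*I)*(r + I)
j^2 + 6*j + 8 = (j + 2)*(j + 4)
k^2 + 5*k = k*(k + 5)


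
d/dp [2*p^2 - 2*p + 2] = 4*p - 2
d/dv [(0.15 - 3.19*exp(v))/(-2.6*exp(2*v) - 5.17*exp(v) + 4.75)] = (-8.294*exp(2*v) + 0.779999999999999*exp(v) - 14.377)*exp(v)/(6.76*exp(4*v) + 26.884*exp(3*v) + 2.0289*exp(2*v) - 49.115*exp(v) + 22.5625)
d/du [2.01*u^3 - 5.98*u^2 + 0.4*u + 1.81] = 6.03*u^2 - 11.96*u + 0.4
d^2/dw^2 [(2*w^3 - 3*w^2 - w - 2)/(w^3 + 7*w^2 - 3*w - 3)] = 2*(-17*w^6 + 15*w^5 - 24*w^4 - 230*w^3 - 429*w^2 + 99*w - 78)/(w^9 + 21*w^8 + 138*w^7 + 208*w^6 - 540*w^5 - 198*w^4 + 378*w^3 + 108*w^2 - 81*w - 27)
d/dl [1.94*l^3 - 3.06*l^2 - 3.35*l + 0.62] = 5.82*l^2 - 6.12*l - 3.35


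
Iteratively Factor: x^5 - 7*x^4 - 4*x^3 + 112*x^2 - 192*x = (x + 4)*(x^4 - 11*x^3 + 40*x^2 - 48*x) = (x - 4)*(x + 4)*(x^3 - 7*x^2 + 12*x) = (x - 4)*(x - 3)*(x + 4)*(x^2 - 4*x) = (x - 4)^2*(x - 3)*(x + 4)*(x)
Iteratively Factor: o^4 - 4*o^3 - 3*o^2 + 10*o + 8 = (o + 1)*(o^3 - 5*o^2 + 2*o + 8) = (o - 2)*(o + 1)*(o^2 - 3*o - 4) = (o - 4)*(o - 2)*(o + 1)*(o + 1)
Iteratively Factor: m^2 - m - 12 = (m + 3)*(m - 4)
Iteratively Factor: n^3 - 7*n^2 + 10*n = (n - 5)*(n^2 - 2*n) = n*(n - 5)*(n - 2)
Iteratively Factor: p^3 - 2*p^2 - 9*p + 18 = (p - 2)*(p^2 - 9) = (p - 3)*(p - 2)*(p + 3)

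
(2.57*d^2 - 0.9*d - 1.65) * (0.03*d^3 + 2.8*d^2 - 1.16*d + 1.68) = 0.0771*d^5 + 7.169*d^4 - 5.5507*d^3 + 0.7416*d^2 + 0.402*d - 2.772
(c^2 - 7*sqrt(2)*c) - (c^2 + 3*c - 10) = -7*sqrt(2)*c - 3*c + 10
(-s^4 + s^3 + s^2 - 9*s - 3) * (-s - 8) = s^5 + 7*s^4 - 9*s^3 + s^2 + 75*s + 24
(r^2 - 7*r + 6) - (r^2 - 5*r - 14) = 20 - 2*r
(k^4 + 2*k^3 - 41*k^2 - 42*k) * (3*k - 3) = 3*k^5 + 3*k^4 - 129*k^3 - 3*k^2 + 126*k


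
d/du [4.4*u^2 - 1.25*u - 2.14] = 8.8*u - 1.25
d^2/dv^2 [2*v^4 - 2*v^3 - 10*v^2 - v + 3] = 24*v^2 - 12*v - 20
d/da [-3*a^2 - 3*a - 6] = -6*a - 3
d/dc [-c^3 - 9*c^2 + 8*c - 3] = -3*c^2 - 18*c + 8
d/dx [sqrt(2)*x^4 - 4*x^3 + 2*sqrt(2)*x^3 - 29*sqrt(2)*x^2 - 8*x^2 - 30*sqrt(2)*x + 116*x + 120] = 4*sqrt(2)*x^3 - 12*x^2 + 6*sqrt(2)*x^2 - 58*sqrt(2)*x - 16*x - 30*sqrt(2) + 116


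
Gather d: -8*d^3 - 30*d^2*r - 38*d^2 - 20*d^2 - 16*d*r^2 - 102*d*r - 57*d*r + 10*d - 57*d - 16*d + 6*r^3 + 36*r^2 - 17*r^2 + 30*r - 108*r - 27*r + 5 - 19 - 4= -8*d^3 + d^2*(-30*r - 58) + d*(-16*r^2 - 159*r - 63) + 6*r^3 + 19*r^2 - 105*r - 18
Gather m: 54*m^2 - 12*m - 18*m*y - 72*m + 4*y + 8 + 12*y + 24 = 54*m^2 + m*(-18*y - 84) + 16*y + 32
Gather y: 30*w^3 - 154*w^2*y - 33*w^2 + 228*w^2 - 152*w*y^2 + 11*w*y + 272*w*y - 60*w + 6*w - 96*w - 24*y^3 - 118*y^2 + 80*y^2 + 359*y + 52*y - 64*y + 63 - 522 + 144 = 30*w^3 + 195*w^2 - 150*w - 24*y^3 + y^2*(-152*w - 38) + y*(-154*w^2 + 283*w + 347) - 315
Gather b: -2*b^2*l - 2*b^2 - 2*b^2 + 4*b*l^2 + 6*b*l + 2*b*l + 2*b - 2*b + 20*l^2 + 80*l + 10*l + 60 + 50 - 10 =b^2*(-2*l - 4) + b*(4*l^2 + 8*l) + 20*l^2 + 90*l + 100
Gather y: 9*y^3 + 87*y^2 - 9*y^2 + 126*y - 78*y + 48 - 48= 9*y^3 + 78*y^2 + 48*y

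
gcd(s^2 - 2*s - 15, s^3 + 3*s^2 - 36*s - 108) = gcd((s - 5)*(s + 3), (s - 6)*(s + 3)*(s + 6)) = s + 3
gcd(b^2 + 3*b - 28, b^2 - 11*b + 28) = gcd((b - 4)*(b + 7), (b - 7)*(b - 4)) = b - 4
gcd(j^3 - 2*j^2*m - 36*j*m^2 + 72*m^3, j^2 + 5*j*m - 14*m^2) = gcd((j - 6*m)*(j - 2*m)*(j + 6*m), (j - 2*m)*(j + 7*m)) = j - 2*m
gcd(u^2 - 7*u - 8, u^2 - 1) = u + 1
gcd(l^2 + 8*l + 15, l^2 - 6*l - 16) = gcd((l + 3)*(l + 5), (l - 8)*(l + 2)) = 1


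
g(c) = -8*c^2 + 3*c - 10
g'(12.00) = -189.00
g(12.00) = -1126.00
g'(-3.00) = 51.00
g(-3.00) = -91.00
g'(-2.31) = 39.96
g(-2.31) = -59.62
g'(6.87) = -106.92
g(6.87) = -366.97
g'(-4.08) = 68.28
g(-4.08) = -155.41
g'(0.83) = -10.28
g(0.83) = -13.02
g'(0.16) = 0.44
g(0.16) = -9.72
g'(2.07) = -30.12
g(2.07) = -38.07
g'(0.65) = -7.40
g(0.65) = -11.43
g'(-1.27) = 23.32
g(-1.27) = -26.71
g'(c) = 3 - 16*c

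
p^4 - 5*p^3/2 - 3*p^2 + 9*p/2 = p*(p - 3)*(p - 1)*(p + 3/2)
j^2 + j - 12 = (j - 3)*(j + 4)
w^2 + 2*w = w*(w + 2)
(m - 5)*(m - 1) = m^2 - 6*m + 5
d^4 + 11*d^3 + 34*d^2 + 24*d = d*(d + 1)*(d + 4)*(d + 6)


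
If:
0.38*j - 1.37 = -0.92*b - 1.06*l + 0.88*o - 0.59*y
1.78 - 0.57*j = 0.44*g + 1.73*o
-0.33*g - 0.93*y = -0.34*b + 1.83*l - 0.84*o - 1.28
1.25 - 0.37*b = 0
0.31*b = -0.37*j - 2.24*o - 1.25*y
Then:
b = 3.38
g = 2.0253080331319*y + 8.3885233648226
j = 0.261279099332803*y - 3.87734302504292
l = -1.14937383932566*y - 0.106185357106333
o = 0.172910545521689 - 0.601193422657651*y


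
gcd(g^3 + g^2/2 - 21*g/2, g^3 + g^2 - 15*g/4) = g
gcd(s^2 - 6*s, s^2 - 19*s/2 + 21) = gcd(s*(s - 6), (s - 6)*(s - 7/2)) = s - 6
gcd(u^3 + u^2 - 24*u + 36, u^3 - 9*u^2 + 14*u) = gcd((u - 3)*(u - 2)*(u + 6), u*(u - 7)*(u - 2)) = u - 2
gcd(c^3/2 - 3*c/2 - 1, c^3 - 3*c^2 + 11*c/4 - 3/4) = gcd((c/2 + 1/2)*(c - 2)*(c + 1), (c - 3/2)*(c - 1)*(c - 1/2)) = 1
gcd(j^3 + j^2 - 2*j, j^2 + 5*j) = j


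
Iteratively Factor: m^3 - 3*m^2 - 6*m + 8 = (m - 4)*(m^2 + m - 2) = (m - 4)*(m + 2)*(m - 1)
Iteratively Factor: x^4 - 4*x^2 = (x - 2)*(x^3 + 2*x^2) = x*(x - 2)*(x^2 + 2*x) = x^2*(x - 2)*(x + 2)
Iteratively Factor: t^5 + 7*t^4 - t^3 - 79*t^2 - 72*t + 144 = (t - 3)*(t^4 + 10*t^3 + 29*t^2 + 8*t - 48) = (t - 3)*(t - 1)*(t^3 + 11*t^2 + 40*t + 48) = (t - 3)*(t - 1)*(t + 4)*(t^2 + 7*t + 12) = (t - 3)*(t - 1)*(t + 4)^2*(t + 3)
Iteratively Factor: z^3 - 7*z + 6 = (z - 2)*(z^2 + 2*z - 3) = (z - 2)*(z + 3)*(z - 1)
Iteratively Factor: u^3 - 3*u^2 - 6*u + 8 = (u + 2)*(u^2 - 5*u + 4) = (u - 4)*(u + 2)*(u - 1)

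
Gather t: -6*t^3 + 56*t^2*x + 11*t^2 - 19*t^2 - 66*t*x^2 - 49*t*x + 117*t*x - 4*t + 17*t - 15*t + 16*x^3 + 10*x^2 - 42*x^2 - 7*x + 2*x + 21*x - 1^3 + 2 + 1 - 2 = -6*t^3 + t^2*(56*x - 8) + t*(-66*x^2 + 68*x - 2) + 16*x^3 - 32*x^2 + 16*x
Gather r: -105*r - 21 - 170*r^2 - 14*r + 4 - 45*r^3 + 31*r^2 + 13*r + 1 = -45*r^3 - 139*r^2 - 106*r - 16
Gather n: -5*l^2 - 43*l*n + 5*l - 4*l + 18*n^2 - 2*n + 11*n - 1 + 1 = -5*l^2 + l + 18*n^2 + n*(9 - 43*l)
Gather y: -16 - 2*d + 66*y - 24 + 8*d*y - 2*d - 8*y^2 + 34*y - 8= -4*d - 8*y^2 + y*(8*d + 100) - 48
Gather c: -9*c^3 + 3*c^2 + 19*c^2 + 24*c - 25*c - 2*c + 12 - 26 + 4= -9*c^3 + 22*c^2 - 3*c - 10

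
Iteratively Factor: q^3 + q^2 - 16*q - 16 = (q - 4)*(q^2 + 5*q + 4) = (q - 4)*(q + 1)*(q + 4)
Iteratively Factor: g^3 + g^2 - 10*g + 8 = (g - 1)*(g^2 + 2*g - 8) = (g - 1)*(g + 4)*(g - 2)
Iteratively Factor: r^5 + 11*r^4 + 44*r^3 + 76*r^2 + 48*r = (r + 2)*(r^4 + 9*r^3 + 26*r^2 + 24*r) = r*(r + 2)*(r^3 + 9*r^2 + 26*r + 24) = r*(r + 2)*(r + 3)*(r^2 + 6*r + 8) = r*(r + 2)^2*(r + 3)*(r + 4)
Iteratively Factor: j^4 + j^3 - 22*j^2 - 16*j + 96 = (j + 4)*(j^3 - 3*j^2 - 10*j + 24) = (j - 2)*(j + 4)*(j^2 - j - 12) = (j - 2)*(j + 3)*(j + 4)*(j - 4)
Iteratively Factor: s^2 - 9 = (s + 3)*(s - 3)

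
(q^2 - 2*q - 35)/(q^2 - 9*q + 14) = (q + 5)/(q - 2)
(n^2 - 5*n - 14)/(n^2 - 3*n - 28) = (n + 2)/(n + 4)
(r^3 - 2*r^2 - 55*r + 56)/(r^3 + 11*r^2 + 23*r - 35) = (r - 8)/(r + 5)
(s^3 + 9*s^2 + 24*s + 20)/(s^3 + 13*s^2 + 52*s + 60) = (s + 2)/(s + 6)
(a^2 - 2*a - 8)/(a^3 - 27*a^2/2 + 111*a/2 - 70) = 2*(a + 2)/(2*a^2 - 19*a + 35)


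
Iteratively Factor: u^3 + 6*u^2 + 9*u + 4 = (u + 1)*(u^2 + 5*u + 4) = (u + 1)^2*(u + 4)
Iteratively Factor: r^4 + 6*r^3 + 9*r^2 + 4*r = (r)*(r^3 + 6*r^2 + 9*r + 4) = r*(r + 4)*(r^2 + 2*r + 1) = r*(r + 1)*(r + 4)*(r + 1)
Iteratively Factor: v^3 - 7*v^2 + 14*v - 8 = (v - 4)*(v^2 - 3*v + 2) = (v - 4)*(v - 1)*(v - 2)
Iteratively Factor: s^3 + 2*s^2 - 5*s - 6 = (s - 2)*(s^2 + 4*s + 3) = (s - 2)*(s + 1)*(s + 3)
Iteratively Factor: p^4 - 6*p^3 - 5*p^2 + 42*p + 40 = (p - 5)*(p^3 - p^2 - 10*p - 8) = (p - 5)*(p + 2)*(p^2 - 3*p - 4) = (p - 5)*(p + 1)*(p + 2)*(p - 4)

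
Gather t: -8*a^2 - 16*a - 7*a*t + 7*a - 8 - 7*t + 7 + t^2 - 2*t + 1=-8*a^2 - 9*a + t^2 + t*(-7*a - 9)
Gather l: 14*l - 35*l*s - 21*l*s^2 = l*(-21*s^2 - 35*s + 14)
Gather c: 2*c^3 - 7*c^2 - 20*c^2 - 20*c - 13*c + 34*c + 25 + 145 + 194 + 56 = 2*c^3 - 27*c^2 + c + 420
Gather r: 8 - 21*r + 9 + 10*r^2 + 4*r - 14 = 10*r^2 - 17*r + 3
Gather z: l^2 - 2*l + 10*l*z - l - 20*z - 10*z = l^2 - 3*l + z*(10*l - 30)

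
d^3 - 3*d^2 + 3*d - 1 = (d - 1)^3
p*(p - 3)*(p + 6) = p^3 + 3*p^2 - 18*p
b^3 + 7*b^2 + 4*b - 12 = (b - 1)*(b + 2)*(b + 6)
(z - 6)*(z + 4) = z^2 - 2*z - 24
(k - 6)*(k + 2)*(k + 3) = k^3 - k^2 - 24*k - 36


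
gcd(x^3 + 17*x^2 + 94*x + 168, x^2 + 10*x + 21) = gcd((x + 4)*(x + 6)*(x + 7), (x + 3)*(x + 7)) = x + 7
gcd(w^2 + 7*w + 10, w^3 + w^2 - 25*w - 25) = w + 5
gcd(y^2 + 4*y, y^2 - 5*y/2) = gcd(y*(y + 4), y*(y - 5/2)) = y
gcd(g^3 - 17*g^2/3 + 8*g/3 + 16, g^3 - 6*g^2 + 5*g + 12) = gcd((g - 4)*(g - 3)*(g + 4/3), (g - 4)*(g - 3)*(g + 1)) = g^2 - 7*g + 12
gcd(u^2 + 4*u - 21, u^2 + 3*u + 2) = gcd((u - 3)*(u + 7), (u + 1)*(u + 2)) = 1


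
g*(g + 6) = g^2 + 6*g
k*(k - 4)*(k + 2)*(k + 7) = k^4 + 5*k^3 - 22*k^2 - 56*k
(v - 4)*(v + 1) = v^2 - 3*v - 4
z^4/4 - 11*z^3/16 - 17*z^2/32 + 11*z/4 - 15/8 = (z/4 + 1/2)*(z - 2)*(z - 3/2)*(z - 5/4)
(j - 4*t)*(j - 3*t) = j^2 - 7*j*t + 12*t^2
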